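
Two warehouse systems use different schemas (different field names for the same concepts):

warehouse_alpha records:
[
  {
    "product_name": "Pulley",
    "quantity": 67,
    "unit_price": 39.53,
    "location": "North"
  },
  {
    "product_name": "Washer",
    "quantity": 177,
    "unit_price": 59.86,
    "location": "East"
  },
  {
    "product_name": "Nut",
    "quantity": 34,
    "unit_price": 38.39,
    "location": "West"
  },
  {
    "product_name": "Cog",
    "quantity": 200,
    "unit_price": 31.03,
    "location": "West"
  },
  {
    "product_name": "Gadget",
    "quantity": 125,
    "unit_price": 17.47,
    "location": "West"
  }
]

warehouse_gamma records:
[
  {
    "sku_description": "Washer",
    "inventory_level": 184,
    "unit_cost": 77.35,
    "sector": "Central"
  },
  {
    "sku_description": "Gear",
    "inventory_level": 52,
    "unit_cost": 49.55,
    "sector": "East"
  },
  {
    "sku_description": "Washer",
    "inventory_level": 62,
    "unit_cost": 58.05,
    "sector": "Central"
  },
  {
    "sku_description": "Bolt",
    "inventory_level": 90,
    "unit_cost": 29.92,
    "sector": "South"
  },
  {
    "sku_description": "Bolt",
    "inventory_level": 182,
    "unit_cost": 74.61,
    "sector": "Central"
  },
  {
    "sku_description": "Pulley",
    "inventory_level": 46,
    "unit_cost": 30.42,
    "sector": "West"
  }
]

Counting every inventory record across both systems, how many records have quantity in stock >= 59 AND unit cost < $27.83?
1

Schema mappings:
- "quantity" (warehouse_alpha) = "inventory_level" (warehouse_gamma) = quantity
- "unit_price" (warehouse_alpha) = "unit_cost" (warehouse_gamma) = unit cost

Records meeting both conditions in warehouse_alpha: 1
Records meeting both conditions in warehouse_gamma: 0

Total: 1 + 0 = 1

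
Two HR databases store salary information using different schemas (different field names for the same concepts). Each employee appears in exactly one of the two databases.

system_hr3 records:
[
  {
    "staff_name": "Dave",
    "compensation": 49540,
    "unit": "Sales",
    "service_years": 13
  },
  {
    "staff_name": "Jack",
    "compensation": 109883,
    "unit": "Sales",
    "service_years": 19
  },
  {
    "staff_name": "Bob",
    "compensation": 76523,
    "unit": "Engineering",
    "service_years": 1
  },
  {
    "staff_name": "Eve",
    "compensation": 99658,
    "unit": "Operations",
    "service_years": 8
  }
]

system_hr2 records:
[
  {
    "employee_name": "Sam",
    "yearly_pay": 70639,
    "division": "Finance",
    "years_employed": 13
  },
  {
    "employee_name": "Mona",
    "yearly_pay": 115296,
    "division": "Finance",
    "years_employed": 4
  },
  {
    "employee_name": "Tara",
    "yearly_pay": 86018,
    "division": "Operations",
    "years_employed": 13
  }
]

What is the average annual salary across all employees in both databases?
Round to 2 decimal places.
86793.86

Schema mapping: "compensation" (system_hr3) = "yearly_pay" (system_hr2) = annual salary

All salaries: [49540, 109883, 76523, 99658, 70639, 115296, 86018]
Sum: 607557
Count: 7
Average: 607557 / 7 = 86793.86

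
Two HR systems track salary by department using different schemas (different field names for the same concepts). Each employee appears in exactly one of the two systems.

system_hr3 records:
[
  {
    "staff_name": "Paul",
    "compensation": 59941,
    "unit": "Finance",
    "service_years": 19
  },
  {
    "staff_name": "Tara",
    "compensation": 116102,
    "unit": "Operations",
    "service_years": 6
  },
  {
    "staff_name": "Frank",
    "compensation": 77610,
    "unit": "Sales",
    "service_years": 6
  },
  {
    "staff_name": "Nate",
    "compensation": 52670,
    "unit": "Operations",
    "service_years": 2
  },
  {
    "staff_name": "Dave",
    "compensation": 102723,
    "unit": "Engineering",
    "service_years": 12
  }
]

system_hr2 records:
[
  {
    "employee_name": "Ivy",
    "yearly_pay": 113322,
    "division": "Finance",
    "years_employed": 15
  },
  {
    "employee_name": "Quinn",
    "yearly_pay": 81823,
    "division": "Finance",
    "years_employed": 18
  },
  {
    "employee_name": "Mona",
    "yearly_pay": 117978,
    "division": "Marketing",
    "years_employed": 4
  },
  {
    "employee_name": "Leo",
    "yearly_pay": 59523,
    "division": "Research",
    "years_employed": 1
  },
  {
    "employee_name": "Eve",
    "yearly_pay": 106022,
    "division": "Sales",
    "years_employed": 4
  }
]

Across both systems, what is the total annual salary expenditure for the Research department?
59523

Schema mappings:
- "unit" (system_hr3) = "division" (system_hr2) = department
- "compensation" (system_hr3) = "yearly_pay" (system_hr2) = salary

Research salaries from system_hr3: 0
Research salaries from system_hr2: 59523

Total: 0 + 59523 = 59523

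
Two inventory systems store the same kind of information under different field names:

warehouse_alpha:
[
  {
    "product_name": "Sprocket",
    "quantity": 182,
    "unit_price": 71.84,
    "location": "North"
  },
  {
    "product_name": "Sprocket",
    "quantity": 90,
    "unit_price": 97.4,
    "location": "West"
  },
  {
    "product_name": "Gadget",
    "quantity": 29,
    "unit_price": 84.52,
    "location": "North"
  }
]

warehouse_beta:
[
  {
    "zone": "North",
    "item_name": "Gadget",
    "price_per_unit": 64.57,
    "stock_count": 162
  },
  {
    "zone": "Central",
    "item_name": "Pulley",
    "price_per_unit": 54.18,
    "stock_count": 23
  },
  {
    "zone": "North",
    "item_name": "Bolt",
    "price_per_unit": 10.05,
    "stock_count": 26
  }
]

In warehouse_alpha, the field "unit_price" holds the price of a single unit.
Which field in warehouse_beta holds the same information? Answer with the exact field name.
price_per_unit

In warehouse_alpha, "unit_price" holds the price of a single unit.
The fields in warehouse_beta are: "zone", "item_name", "price_per_unit", "stock_count".
"price_per_unit" is the match: the name refers to the same concept and its values are decimal currency amounts (e.g. 64.57, 54.18).
The other fields ("zone", "item_name", "stock_count") hold different kinds of data.

So "unit_price" in warehouse_alpha corresponds to "price_per_unit" in warehouse_beta.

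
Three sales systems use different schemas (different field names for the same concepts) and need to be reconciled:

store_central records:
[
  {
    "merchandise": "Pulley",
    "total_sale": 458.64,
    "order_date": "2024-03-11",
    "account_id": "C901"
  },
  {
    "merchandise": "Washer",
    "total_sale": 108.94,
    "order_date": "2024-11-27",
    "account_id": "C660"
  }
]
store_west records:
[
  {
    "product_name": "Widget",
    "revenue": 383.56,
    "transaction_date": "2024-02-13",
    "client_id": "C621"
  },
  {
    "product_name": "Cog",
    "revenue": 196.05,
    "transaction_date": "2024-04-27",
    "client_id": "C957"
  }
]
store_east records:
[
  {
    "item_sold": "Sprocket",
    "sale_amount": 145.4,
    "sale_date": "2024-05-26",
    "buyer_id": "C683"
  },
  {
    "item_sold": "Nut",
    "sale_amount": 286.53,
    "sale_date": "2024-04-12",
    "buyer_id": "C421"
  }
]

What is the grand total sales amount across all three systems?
1579.12

Schema reconciliation - all amount fields map to sale amount:

store_central (total_sale): 567.58
store_west (revenue): 579.61
store_east (sale_amount): 431.93

Grand total: 1579.12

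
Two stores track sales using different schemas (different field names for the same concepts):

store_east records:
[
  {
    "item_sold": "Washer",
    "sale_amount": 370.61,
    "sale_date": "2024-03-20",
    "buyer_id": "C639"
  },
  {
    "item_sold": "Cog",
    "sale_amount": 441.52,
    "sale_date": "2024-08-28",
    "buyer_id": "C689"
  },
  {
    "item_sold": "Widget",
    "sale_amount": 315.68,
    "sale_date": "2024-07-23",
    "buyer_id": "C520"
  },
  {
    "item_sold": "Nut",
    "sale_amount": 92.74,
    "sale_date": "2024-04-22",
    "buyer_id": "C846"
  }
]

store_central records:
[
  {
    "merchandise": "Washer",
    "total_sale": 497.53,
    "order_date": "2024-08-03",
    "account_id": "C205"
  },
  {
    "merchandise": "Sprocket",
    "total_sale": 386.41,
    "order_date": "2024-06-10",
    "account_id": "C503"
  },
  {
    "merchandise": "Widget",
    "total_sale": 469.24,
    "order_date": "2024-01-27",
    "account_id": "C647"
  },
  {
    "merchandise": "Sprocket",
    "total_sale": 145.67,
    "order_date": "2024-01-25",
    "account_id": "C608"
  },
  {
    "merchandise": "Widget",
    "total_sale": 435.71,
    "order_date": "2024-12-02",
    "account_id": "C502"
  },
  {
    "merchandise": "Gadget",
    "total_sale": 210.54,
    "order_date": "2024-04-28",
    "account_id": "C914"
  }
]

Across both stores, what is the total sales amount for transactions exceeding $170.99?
3127.24

Schema mapping: "sale_amount" (store_east) = "total_sale" (store_central) = sale amount

Sum of sales > $170.99 in store_east: 1127.81
Sum of sales > $170.99 in store_central: 1999.43

Total: 1127.81 + 1999.43 = 3127.24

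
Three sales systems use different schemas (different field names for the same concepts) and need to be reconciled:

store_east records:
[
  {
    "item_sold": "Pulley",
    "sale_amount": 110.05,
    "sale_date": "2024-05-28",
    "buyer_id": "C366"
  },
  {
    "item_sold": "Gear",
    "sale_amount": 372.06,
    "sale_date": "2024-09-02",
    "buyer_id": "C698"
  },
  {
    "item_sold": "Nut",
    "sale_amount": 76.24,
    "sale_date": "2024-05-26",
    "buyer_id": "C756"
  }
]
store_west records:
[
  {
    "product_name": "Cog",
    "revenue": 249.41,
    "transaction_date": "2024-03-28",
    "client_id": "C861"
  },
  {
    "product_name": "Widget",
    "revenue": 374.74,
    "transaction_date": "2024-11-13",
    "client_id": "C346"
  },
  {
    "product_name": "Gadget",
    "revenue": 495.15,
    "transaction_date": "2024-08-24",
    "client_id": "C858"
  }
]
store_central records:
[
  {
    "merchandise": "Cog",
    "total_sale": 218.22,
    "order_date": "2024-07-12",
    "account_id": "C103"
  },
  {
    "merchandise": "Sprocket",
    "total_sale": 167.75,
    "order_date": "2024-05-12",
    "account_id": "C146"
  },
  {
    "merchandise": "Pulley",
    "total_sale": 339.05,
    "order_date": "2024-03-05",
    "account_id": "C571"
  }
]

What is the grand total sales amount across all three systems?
2402.67

Schema reconciliation - all amount fields map to sale amount:

store_east (sale_amount): 558.35
store_west (revenue): 1119.3
store_central (total_sale): 725.02

Grand total: 2402.67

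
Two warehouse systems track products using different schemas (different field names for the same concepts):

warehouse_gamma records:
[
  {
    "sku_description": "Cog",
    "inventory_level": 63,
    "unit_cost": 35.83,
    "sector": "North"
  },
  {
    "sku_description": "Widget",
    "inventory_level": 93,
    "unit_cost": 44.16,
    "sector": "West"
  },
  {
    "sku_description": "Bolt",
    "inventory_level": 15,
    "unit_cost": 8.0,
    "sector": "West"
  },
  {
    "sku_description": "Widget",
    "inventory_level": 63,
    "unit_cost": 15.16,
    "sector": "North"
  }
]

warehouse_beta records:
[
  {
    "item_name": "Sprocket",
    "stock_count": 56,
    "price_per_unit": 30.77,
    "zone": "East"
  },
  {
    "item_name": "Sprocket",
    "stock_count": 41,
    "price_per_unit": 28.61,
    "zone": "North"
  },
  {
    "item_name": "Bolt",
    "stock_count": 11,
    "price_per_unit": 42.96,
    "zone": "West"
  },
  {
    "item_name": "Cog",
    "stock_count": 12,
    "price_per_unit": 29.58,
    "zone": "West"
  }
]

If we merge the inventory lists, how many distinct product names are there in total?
4

Schema mapping: "sku_description" (warehouse_gamma) = "item_name" (warehouse_beta) = product name

Products in warehouse_gamma: ['Bolt', 'Cog', 'Widget']
Products in warehouse_beta: ['Bolt', 'Cog', 'Sprocket']

Union (unique products): ['Bolt', 'Cog', 'Sprocket', 'Widget']
Count: 4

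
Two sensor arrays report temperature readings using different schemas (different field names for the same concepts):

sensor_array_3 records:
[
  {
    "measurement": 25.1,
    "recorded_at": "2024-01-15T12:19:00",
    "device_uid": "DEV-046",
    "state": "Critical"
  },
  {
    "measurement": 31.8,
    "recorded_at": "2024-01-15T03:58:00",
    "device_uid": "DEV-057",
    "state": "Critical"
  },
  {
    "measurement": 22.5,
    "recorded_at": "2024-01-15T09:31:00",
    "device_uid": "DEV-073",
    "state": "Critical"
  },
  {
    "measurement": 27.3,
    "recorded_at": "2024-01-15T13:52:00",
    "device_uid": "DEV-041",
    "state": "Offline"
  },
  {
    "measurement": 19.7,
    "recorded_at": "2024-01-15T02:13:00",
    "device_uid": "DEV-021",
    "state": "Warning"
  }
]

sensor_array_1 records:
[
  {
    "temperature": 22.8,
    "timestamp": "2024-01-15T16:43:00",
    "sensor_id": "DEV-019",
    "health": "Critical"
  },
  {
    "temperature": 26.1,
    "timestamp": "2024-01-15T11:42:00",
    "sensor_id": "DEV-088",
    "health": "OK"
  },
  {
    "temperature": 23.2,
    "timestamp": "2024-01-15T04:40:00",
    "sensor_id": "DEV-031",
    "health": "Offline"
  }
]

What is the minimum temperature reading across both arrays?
19.7

Schema mapping: "measurement" (sensor_array_3) = "temperature" (sensor_array_1) = temperature reading

Minimum in sensor_array_3: 19.7
Minimum in sensor_array_1: 22.8

Overall minimum: min(19.7, 22.8) = 19.7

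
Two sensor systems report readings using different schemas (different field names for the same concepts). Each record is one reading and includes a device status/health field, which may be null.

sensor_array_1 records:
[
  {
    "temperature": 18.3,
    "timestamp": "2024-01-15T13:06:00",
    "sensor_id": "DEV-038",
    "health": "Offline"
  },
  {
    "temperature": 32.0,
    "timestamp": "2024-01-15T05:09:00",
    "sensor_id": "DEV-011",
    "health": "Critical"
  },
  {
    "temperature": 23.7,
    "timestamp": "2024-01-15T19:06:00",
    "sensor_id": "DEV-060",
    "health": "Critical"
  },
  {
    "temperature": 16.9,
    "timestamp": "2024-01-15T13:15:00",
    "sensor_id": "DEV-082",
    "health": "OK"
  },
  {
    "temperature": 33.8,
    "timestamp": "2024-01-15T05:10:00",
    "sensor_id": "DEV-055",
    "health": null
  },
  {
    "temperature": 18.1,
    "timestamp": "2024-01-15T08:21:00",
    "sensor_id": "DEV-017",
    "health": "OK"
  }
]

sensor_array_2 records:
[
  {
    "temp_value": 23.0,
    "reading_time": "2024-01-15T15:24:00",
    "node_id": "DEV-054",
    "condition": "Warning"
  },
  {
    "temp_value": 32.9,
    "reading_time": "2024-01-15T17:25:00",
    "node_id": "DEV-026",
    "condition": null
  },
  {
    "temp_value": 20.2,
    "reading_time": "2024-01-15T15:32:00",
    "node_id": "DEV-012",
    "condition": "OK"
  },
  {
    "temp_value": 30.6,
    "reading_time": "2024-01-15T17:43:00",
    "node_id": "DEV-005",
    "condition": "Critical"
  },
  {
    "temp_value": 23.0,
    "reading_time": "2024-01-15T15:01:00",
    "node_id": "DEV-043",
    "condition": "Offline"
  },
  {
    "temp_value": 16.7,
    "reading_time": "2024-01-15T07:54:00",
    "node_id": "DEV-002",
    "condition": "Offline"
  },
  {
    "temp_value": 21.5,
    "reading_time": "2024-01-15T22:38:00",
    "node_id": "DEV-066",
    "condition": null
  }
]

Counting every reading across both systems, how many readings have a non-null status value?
10

Schema mapping: "health" (sensor_array_1) = "condition" (sensor_array_2) = status

Non-null in sensor_array_1: 5
Non-null in sensor_array_2: 5

Total non-null: 5 + 5 = 10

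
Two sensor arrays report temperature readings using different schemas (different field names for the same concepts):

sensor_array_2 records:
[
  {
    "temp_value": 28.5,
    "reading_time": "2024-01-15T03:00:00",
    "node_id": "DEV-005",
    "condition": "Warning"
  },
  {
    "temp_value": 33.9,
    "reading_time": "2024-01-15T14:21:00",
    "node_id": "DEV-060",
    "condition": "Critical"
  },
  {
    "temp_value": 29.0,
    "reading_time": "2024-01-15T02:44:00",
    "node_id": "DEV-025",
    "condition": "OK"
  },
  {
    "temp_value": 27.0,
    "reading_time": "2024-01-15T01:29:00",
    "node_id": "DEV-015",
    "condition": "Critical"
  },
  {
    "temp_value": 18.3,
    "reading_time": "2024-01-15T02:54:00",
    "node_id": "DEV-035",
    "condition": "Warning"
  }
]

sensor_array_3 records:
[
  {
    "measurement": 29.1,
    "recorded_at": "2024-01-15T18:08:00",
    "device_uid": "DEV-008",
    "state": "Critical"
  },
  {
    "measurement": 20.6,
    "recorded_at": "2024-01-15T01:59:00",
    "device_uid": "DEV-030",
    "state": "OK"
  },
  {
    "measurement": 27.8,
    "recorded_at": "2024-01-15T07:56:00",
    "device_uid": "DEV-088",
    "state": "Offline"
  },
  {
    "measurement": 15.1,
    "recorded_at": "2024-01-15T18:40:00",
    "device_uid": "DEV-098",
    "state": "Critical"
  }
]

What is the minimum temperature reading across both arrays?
15.1

Schema mapping: "temp_value" (sensor_array_2) = "measurement" (sensor_array_3) = temperature reading

Minimum in sensor_array_2: 18.3
Minimum in sensor_array_3: 15.1

Overall minimum: min(18.3, 15.1) = 15.1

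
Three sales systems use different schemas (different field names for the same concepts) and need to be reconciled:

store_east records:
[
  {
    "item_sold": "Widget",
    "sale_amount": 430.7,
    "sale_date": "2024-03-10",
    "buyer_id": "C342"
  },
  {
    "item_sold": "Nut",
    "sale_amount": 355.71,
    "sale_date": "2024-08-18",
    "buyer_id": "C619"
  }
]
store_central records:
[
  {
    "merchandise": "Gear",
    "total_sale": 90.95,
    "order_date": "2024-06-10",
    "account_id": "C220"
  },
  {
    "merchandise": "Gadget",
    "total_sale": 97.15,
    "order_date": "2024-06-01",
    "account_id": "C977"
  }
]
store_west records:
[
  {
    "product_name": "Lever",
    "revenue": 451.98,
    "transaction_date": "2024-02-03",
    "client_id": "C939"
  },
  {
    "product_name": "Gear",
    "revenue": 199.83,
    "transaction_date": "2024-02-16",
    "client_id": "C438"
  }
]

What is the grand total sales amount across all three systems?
1626.32

Schema reconciliation - all amount fields map to sale amount:

store_east (sale_amount): 786.41
store_central (total_sale): 188.1
store_west (revenue): 651.81

Grand total: 1626.32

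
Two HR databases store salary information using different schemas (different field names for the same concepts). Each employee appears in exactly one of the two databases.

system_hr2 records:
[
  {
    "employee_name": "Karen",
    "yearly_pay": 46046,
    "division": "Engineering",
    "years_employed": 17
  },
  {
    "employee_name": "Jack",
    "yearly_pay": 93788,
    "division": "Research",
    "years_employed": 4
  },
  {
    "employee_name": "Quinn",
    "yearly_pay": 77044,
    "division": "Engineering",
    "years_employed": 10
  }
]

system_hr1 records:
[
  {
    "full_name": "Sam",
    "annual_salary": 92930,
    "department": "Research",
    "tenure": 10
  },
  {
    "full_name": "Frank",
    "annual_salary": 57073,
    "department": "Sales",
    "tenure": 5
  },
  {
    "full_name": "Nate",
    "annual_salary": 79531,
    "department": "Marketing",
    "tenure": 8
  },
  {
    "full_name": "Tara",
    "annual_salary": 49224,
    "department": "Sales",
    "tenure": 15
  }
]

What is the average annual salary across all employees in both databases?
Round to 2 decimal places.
70805.14

Schema mapping: "yearly_pay" (system_hr2) = "annual_salary" (system_hr1) = annual salary

All salaries: [46046, 93788, 77044, 92930, 57073, 79531, 49224]
Sum: 495636
Count: 7
Average: 495636 / 7 = 70805.14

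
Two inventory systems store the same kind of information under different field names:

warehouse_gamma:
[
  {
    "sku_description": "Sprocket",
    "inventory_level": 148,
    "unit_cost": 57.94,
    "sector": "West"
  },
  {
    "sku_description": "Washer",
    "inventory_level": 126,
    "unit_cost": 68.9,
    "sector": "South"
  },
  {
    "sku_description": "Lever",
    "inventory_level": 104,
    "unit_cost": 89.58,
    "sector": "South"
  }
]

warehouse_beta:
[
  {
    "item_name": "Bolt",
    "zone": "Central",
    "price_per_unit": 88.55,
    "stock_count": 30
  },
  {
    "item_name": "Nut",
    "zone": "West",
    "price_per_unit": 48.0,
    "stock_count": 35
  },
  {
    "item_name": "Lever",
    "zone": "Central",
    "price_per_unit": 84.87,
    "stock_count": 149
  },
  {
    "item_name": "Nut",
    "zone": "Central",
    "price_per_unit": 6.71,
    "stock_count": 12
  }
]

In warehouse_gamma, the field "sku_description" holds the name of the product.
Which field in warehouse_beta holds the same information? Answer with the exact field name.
item_name

In warehouse_gamma, "sku_description" holds the name of the product.
The fields in warehouse_beta are: "item_name", "zone", "price_per_unit", "stock_count".
"item_name" is the match: the name refers to the same concept and its values are product-name strings (e.g. 'Bolt', 'Lever').
The other fields ("zone", "price_per_unit", "stock_count") hold different kinds of data.

So "sku_description" in warehouse_gamma corresponds to "item_name" in warehouse_beta.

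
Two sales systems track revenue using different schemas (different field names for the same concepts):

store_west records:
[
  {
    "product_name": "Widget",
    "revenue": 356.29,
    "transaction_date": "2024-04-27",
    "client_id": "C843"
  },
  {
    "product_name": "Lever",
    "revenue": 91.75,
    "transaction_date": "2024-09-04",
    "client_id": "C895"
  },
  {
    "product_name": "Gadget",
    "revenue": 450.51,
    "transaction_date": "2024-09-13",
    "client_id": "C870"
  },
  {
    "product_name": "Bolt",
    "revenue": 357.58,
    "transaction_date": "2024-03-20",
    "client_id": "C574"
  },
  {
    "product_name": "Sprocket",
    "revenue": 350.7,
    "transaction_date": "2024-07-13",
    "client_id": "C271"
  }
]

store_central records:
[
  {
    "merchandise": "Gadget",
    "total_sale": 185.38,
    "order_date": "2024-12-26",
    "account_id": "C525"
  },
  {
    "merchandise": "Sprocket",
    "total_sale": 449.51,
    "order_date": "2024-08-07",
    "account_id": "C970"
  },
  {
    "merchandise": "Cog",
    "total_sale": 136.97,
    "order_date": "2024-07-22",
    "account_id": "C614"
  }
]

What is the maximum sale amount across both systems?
450.51

Reconcile: "revenue" (store_west) = "total_sale" (store_central) = sale amount

Maximum in store_west: 450.51
Maximum in store_central: 449.51

Overall maximum: max(450.51, 449.51) = 450.51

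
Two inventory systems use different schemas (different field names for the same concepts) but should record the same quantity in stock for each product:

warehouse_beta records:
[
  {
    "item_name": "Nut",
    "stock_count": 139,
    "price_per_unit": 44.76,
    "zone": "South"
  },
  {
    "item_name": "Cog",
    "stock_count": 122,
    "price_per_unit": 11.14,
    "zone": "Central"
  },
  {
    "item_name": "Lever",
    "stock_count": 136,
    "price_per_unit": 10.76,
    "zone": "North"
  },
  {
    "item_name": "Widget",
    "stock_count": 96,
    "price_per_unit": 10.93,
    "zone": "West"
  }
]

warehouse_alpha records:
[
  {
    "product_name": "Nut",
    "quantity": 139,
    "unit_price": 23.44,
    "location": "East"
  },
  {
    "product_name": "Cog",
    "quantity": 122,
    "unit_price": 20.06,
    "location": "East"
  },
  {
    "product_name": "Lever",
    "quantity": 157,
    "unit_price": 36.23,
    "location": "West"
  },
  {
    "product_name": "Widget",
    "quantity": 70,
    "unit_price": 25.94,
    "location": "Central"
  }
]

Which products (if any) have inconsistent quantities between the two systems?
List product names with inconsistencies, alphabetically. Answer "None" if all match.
Lever, Widget

Schema mappings:
- "item_name" (warehouse_beta) = "product_name" (warehouse_alpha) = product name
- "stock_count" (warehouse_beta) = "quantity" (warehouse_alpha) = quantity

Comparison:
  Nut: 139 vs 139 - MATCH
  Cog: 122 vs 122 - MATCH
  Lever: 136 vs 157 - MISMATCH
  Widget: 96 vs 70 - MISMATCH

Products with inconsistencies: Lever, Widget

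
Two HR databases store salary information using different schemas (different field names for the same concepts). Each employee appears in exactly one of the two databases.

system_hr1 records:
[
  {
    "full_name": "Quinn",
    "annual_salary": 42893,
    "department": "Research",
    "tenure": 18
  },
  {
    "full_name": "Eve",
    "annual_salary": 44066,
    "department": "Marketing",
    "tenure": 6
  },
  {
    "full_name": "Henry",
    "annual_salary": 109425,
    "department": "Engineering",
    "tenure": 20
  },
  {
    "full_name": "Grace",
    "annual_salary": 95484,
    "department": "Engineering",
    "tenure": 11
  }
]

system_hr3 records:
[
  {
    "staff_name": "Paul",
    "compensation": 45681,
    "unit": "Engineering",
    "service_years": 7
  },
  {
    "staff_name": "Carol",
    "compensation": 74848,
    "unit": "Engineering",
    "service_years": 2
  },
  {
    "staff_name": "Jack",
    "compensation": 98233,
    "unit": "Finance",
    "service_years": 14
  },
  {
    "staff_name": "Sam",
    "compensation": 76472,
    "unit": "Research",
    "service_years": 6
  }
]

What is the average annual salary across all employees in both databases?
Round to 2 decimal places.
73387.75

Schema mapping: "annual_salary" (system_hr1) = "compensation" (system_hr3) = annual salary

All salaries: [42893, 44066, 109425, 95484, 45681, 74848, 98233, 76472]
Sum: 587102
Count: 8
Average: 587102 / 8 = 73387.75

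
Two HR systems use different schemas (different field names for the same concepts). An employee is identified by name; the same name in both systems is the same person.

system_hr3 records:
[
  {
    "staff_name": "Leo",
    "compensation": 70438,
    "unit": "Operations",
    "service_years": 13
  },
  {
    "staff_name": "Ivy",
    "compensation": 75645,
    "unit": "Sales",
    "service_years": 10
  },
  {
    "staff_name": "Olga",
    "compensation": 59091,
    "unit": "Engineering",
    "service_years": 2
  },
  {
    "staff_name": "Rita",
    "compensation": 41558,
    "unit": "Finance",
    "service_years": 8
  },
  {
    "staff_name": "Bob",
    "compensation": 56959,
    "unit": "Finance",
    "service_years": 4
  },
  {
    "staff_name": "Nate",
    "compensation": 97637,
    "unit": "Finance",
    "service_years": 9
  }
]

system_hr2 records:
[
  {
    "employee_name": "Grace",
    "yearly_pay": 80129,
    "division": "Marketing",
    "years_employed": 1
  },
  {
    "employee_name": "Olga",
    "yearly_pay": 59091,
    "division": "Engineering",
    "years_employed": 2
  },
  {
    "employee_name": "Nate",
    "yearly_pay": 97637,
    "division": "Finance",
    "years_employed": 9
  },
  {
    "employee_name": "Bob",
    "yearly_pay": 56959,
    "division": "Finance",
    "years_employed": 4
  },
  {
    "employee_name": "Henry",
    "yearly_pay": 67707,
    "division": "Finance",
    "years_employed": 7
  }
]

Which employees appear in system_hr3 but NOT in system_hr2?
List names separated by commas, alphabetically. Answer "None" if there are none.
Ivy, Leo, Rita

Schema mapping: "staff_name" (system_hr3) = "employee_name" (system_hr2) = employee name

Names in system_hr3: ['Bob', 'Ivy', 'Leo', 'Nate', 'Olga', 'Rita']
Names in system_hr2: ['Bob', 'Grace', 'Henry', 'Nate', 'Olga']

In system_hr3 but not system_hr2: ['Ivy', 'Leo', 'Rita']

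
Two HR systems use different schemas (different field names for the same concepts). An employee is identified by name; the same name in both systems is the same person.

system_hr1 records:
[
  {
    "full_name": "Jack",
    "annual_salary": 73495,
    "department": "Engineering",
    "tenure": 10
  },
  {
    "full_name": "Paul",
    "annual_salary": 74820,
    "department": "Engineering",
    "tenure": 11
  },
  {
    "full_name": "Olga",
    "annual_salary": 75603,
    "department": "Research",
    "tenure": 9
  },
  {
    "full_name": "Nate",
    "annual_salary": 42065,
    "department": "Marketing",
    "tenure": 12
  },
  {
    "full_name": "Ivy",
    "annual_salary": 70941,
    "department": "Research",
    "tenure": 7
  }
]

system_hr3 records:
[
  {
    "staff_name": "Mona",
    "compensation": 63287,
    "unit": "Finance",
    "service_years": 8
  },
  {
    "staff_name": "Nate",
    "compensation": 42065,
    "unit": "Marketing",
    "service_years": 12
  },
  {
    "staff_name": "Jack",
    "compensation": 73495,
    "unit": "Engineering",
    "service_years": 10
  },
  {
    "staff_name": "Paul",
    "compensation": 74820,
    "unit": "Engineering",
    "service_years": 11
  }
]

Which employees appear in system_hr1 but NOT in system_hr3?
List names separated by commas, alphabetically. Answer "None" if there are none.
Ivy, Olga

Schema mapping: "full_name" (system_hr1) = "staff_name" (system_hr3) = employee name

Names in system_hr1: ['Ivy', 'Jack', 'Nate', 'Olga', 'Paul']
Names in system_hr3: ['Jack', 'Mona', 'Nate', 'Paul']

In system_hr1 but not system_hr3: ['Ivy', 'Olga']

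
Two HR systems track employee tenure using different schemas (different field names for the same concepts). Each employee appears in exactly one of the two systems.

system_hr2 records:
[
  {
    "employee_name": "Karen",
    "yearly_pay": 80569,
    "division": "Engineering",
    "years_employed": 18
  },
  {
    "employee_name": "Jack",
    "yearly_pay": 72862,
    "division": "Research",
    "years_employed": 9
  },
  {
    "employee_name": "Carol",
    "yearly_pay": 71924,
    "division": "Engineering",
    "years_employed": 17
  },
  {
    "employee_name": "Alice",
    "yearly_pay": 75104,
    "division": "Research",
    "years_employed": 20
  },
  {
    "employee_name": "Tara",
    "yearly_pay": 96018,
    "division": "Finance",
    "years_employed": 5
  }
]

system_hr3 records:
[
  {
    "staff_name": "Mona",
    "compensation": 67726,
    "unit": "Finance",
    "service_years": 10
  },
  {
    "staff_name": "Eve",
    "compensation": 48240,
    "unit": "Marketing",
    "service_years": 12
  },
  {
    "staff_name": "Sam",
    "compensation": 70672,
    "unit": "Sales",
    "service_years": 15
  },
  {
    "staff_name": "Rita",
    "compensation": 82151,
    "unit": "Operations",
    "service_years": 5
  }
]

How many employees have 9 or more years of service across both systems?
7

Reconcile schemas: "years_employed" (system_hr2) = "service_years" (system_hr3) = years of service

From system_hr2: 4 employees with >= 9 years
From system_hr3: 3 employees with >= 9 years

Total: 4 + 3 = 7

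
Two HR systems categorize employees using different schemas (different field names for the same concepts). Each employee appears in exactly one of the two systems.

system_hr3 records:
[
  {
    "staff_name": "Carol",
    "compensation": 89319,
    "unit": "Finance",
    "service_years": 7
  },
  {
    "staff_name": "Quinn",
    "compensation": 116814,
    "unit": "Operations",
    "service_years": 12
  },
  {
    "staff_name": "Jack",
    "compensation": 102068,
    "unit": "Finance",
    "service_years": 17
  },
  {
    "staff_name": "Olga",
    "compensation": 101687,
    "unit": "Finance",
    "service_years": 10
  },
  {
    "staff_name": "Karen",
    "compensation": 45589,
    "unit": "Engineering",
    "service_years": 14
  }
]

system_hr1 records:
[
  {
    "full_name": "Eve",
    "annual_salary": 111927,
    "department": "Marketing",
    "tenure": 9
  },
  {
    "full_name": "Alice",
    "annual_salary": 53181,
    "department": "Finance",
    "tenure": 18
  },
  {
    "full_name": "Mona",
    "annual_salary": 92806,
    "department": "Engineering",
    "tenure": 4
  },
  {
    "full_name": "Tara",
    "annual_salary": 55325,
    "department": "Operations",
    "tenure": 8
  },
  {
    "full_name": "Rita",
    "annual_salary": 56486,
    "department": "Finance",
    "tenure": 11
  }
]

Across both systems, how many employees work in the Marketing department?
1

Schema mapping: "unit" (system_hr3) = "department" (system_hr1) = department

Marketing employees in system_hr3: 0
Marketing employees in system_hr1: 1

Total in Marketing: 0 + 1 = 1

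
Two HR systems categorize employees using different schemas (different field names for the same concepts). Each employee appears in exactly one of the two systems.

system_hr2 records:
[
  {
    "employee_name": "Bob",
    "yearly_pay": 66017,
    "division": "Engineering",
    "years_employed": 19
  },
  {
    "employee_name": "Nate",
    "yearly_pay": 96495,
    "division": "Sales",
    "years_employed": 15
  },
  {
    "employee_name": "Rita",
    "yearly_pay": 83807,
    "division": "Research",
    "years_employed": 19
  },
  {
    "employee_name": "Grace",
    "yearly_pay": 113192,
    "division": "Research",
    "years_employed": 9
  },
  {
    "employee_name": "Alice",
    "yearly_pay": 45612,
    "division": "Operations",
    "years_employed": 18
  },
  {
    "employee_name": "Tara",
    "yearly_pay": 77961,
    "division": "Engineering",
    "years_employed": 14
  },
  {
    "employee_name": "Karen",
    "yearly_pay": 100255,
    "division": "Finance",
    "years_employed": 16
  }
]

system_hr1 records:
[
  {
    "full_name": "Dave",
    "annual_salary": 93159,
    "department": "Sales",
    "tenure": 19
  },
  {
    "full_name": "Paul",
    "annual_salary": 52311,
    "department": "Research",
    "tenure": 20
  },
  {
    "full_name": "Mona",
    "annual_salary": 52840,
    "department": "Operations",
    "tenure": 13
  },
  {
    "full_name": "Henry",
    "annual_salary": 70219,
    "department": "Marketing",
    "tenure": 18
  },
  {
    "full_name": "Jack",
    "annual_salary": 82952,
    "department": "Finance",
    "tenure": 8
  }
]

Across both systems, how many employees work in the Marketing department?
1

Schema mapping: "division" (system_hr2) = "department" (system_hr1) = department

Marketing employees in system_hr2: 0
Marketing employees in system_hr1: 1

Total in Marketing: 0 + 1 = 1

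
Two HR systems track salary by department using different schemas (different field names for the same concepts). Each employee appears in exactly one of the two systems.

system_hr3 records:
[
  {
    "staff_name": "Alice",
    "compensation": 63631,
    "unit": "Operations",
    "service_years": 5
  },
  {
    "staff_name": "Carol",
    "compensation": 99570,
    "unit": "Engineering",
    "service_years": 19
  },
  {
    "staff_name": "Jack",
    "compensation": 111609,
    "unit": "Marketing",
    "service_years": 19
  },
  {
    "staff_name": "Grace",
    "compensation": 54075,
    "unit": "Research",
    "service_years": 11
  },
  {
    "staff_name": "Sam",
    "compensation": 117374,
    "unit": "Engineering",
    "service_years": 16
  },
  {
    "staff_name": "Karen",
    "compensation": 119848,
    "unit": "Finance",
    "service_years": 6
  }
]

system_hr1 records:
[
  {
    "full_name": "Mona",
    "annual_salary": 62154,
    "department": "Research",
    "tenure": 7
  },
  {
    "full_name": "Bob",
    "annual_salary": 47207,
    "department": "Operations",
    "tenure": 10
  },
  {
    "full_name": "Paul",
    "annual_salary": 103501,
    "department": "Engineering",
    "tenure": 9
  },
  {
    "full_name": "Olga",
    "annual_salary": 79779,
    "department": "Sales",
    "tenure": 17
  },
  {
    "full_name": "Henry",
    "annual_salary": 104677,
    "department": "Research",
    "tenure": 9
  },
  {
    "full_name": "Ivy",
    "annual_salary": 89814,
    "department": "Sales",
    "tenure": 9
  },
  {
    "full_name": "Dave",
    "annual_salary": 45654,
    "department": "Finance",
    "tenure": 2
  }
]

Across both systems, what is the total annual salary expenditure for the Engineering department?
320445

Schema mappings:
- "unit" (system_hr3) = "department" (system_hr1) = department
- "compensation" (system_hr3) = "annual_salary" (system_hr1) = salary

Engineering salaries from system_hr3: 216944
Engineering salaries from system_hr1: 103501

Total: 216944 + 103501 = 320445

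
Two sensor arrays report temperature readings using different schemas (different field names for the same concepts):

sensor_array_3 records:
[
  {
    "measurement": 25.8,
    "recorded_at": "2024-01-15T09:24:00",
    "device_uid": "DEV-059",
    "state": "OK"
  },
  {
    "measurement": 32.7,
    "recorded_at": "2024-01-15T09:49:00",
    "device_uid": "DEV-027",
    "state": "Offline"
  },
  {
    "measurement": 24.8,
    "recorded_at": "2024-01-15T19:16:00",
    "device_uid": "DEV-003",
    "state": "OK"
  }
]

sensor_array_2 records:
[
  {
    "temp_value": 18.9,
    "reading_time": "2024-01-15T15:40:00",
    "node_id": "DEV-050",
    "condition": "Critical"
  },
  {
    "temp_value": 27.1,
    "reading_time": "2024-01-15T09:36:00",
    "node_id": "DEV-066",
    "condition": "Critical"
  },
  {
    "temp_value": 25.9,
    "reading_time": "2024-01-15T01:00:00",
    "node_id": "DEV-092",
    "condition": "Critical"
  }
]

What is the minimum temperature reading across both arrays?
18.9

Schema mapping: "measurement" (sensor_array_3) = "temp_value" (sensor_array_2) = temperature reading

Minimum in sensor_array_3: 24.8
Minimum in sensor_array_2: 18.9

Overall minimum: min(24.8, 18.9) = 18.9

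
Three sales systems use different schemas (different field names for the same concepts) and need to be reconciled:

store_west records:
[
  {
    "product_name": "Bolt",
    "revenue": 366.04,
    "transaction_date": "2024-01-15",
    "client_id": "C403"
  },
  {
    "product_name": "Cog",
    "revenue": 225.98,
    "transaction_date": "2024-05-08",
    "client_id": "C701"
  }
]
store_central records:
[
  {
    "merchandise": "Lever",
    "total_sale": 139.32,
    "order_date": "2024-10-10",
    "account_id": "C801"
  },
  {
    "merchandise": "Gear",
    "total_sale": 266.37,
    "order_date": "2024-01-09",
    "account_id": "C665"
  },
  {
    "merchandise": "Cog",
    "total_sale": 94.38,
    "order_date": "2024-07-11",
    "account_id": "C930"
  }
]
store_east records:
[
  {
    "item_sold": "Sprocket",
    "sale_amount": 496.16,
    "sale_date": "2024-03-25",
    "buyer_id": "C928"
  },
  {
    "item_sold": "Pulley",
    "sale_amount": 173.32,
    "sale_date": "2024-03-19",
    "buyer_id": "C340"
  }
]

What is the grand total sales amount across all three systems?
1761.57

Schema reconciliation - all amount fields map to sale amount:

store_west (revenue): 592.02
store_central (total_sale): 500.07
store_east (sale_amount): 669.48

Grand total: 1761.57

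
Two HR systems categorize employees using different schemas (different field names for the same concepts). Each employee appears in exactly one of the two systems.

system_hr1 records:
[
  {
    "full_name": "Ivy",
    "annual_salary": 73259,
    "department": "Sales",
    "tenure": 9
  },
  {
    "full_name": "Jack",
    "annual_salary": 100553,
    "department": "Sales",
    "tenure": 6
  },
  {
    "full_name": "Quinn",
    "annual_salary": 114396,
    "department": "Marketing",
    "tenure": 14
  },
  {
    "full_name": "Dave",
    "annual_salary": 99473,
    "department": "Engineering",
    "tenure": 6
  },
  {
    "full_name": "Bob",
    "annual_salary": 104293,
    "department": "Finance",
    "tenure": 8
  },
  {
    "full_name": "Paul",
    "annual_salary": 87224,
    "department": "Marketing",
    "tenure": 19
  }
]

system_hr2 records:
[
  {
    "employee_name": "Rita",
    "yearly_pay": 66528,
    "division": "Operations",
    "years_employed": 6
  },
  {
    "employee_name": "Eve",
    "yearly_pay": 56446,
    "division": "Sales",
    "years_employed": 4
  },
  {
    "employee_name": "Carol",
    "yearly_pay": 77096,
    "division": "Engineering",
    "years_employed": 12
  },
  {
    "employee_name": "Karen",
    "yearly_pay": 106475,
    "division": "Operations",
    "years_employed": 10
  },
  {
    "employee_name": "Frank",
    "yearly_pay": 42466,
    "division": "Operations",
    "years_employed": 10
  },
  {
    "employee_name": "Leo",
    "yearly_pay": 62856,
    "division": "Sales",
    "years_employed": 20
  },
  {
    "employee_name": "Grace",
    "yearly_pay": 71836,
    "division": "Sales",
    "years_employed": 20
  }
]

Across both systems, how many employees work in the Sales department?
5

Schema mapping: "department" (system_hr1) = "division" (system_hr2) = department

Sales employees in system_hr1: 2
Sales employees in system_hr2: 3

Total in Sales: 2 + 3 = 5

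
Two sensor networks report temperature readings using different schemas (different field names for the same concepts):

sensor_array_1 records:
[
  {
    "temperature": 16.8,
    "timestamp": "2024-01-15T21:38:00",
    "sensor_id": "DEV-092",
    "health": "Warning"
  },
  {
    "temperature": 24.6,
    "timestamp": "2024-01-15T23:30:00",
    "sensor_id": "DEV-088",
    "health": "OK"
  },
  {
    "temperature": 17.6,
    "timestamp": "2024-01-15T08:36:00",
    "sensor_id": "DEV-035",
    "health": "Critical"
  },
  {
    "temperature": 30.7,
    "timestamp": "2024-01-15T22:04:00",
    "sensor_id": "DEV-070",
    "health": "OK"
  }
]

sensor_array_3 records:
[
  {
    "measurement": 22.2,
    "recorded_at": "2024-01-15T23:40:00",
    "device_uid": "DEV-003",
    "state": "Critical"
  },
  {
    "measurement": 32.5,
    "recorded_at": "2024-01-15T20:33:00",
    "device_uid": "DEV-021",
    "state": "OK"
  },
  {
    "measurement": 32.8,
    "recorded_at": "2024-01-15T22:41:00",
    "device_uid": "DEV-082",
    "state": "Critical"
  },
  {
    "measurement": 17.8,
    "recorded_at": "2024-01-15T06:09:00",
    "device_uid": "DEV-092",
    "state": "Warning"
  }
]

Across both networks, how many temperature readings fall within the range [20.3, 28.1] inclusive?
2

Schema mapping: "temperature" (sensor_array_1) = "measurement" (sensor_array_3) = temperature

Readings in [20.3, 28.1] from sensor_array_1: 1
Readings in [20.3, 28.1] from sensor_array_3: 1

Total count: 1 + 1 = 2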